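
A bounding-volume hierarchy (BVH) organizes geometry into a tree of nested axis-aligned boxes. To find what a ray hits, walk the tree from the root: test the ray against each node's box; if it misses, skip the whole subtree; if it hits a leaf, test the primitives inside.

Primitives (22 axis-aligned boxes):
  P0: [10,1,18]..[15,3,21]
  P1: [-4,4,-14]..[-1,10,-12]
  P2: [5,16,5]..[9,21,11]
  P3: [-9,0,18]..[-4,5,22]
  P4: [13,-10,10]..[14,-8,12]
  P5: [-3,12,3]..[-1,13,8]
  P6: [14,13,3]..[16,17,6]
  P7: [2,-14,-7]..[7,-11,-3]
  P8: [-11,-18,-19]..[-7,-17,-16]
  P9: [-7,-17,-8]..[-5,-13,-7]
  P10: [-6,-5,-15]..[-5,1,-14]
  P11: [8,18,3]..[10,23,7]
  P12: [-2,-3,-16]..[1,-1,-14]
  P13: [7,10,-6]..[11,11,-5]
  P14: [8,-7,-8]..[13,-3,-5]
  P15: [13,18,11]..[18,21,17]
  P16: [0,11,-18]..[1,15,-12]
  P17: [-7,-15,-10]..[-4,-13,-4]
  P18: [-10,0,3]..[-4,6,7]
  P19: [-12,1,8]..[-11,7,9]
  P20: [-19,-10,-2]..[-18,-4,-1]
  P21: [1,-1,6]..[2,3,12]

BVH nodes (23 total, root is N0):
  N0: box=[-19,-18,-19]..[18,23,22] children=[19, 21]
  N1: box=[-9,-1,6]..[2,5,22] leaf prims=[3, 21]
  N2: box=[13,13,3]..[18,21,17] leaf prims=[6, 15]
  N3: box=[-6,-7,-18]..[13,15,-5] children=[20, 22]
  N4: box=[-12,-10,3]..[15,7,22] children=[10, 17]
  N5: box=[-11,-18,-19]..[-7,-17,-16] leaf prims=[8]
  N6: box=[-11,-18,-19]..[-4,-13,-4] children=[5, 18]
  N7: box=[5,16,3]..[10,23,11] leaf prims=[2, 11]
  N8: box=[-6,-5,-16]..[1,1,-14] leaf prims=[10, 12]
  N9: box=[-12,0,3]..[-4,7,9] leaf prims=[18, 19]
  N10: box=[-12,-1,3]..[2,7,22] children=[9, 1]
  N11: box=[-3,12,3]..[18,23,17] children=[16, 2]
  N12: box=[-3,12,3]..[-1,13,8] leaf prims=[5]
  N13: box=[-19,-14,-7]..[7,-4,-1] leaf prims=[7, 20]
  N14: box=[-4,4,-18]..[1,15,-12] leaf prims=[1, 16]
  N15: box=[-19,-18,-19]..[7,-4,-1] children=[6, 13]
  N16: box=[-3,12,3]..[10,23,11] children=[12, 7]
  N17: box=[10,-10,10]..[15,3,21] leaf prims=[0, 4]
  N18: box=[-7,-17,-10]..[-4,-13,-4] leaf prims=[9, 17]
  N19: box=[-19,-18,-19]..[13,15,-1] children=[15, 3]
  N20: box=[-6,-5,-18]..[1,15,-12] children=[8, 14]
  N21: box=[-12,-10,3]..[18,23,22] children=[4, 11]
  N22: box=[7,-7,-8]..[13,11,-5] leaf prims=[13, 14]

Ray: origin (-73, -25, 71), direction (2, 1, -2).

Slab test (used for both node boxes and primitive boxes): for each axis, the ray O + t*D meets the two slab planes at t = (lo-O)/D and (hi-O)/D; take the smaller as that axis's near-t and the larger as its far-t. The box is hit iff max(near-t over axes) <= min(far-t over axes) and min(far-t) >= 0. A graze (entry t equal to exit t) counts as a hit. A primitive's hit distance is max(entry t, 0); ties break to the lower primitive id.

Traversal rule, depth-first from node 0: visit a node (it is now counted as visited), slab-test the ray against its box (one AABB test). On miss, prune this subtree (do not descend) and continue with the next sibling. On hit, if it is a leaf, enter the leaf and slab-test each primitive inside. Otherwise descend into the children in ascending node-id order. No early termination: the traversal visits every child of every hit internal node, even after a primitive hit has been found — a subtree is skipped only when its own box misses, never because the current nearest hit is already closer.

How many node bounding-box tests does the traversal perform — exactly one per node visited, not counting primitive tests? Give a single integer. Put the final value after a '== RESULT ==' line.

Trace the traversal:
N0 x:[27,91/2] y:[7,48] z:[49/2,45] -> hit [27,45], descend [19, 21]
  N19 x:[27,43] y:[7,40] z:[36,45] -> hit [36,40], descend [3, 15]
    N3 x:[67/2,43] y:[18,40] z:[38,89/2] -> hit [38,40], descend [20, 22]
      N20 x:[67/2,37] y:[20,40] z:[83/2,89/2] -> miss, prune
      N22 x:[40,43] y:[18,36] z:[38,79/2] -> miss, prune
    N15 x:[27,40] y:[7,21] z:[36,45] -> miss, prune
  N21 x:[61/2,91/2] y:[15,48] z:[49/2,34] -> hit [61/2,34], descend [4, 11]
    N4 x:[61/2,44] y:[15,32] z:[49/2,34] -> hit [61/2,32], descend [10, 17]
      N10 x:[61/2,75/2] y:[24,32] z:[49/2,34] -> hit [61/2,32], descend [1, 9]
        N1 x:[32,75/2] y:[24,30] z:[49/2,65/2] -> miss, prune
        N9 x:[61/2,69/2] y:[25,32] z:[31,34] -> hit [31,32] leaf, test {P18(miss), P19@t=31}
      N17 x:[83/2,44] y:[15,28] z:[25,61/2] -> miss, prune
    N11 x:[35,91/2] y:[37,48] z:[27,34] -> miss, prune

order=[0, 19, 3, 20, 22, 15, 21, 4, 10, 1, 9, 17, 11]  |boxes|=13  |leaves|=1  hit=P19

== RESULT ==
13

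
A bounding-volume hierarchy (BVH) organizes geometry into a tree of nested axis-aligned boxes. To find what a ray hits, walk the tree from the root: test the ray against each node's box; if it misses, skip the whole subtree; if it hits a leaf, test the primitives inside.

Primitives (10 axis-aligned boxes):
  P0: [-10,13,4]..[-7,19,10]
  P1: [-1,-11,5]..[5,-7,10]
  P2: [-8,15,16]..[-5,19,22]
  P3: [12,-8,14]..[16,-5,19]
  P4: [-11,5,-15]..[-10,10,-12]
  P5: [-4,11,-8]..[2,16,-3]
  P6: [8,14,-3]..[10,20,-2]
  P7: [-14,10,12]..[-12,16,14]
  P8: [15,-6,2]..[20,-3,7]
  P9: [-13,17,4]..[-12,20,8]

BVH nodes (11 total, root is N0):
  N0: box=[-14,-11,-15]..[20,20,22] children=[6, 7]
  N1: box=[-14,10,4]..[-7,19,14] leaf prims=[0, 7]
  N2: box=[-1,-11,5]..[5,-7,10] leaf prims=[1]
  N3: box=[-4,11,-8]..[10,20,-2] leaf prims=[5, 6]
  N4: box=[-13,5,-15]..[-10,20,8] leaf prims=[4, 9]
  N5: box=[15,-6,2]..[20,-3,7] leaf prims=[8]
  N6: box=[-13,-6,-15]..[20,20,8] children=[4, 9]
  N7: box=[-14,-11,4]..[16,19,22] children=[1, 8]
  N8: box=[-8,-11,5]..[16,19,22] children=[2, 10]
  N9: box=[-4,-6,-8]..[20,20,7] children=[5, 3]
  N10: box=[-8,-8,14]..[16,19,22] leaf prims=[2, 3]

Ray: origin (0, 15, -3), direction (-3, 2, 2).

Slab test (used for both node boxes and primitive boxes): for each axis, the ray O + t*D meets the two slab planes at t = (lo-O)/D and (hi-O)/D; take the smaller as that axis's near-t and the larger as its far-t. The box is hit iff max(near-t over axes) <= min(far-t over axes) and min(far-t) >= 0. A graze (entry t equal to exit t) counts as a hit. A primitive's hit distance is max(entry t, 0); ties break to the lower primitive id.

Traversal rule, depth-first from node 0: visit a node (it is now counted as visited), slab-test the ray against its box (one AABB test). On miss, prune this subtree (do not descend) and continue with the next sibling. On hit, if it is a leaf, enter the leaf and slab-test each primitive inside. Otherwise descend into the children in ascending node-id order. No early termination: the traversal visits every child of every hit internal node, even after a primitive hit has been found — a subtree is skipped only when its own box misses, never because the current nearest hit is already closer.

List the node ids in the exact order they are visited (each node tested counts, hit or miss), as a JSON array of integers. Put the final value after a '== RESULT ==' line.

Trace the traversal:
N0 x:[-20/3,14/3] y:[-13,5/2] z:[-6,25/2] -> hit [-6,5/2], descend [6, 7]
  N6 x:[-20/3,13/3] y:[-21/2,5/2] z:[-6,11/2] -> hit [-6,5/2], descend [4, 9]
    N4 x:[10/3,13/3] y:[-5,5/2] z:[-6,11/2] -> miss, prune
    N9 x:[-20/3,4/3] y:[-21/2,5/2] z:[-5/2,5] -> hit [-5/2,4/3], descend [3, 5]
      N3 x:[-10/3,4/3] y:[-2,5/2] z:[-5/2,1/2] -> hit [-2,1/2] leaf, test {P5@t=0, P6(miss)}
      N5 x:[-20/3,-5] y:[-21/2,-9] z:[5/2,5] -> miss, prune
  N7 x:[-16/3,14/3] y:[-13,2] z:[7/2,25/2] -> miss, prune

Summary -> nodes [0, 6, 4, 9, 3, 5, 7]; box-tests=7; leaf-entries=1; first=P5

== RESULT ==
[0, 6, 4, 9, 3, 5, 7]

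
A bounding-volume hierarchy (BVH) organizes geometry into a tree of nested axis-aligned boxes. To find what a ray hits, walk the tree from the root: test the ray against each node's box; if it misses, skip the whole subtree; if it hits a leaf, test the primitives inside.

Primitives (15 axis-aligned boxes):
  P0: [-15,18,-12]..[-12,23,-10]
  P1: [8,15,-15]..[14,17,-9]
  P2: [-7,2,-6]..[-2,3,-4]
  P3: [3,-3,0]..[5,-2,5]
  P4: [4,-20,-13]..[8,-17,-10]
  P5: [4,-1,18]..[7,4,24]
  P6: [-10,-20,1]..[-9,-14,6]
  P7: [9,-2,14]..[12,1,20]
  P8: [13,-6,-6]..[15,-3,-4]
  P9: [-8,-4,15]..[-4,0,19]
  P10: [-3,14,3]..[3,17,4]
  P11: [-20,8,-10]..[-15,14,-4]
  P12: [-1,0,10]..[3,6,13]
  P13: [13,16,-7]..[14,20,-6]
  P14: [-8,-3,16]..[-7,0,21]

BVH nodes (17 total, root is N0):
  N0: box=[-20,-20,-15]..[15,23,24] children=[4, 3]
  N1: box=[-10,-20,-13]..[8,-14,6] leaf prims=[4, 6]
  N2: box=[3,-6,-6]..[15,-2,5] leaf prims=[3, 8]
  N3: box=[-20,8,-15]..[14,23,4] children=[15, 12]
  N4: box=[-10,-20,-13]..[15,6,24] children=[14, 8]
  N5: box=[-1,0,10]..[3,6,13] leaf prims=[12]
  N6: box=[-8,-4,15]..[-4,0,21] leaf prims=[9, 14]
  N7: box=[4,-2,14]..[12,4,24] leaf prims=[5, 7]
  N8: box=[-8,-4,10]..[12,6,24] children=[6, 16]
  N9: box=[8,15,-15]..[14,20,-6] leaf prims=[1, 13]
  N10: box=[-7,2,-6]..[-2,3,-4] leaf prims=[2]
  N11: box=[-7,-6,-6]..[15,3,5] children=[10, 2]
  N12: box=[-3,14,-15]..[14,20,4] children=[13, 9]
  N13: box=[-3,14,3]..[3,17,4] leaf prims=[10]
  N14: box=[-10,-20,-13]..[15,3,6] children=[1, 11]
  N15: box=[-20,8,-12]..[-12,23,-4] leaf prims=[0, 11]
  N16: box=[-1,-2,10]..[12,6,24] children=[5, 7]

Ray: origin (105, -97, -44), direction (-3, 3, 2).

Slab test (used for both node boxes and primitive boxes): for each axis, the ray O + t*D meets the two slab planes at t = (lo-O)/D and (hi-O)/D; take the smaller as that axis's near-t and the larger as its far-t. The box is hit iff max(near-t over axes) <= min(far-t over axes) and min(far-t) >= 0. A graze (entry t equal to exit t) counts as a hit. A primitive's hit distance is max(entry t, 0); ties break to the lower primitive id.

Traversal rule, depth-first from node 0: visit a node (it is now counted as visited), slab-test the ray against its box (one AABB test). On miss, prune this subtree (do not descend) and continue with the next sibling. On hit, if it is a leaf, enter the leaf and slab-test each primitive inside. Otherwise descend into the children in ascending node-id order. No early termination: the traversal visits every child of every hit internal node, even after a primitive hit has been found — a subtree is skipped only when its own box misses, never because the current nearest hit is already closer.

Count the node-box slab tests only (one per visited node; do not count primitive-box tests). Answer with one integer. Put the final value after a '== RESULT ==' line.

Traverse from the root:
N0 x:[30,125/3] y:[77/3,40] z:[29/2,34] -> hit [30,34], descend [3, 4]
  N3 x:[91/3,125/3] y:[35,40] z:[29/2,24] -> miss, prune
  N4 x:[30,115/3] y:[77/3,103/3] z:[31/2,34] -> hit [30,34], descend [8, 14]
    N8 x:[31,113/3] y:[31,103/3] z:[27,34] -> hit [31,34], descend [6, 16]
      N6 x:[109/3,113/3] y:[31,97/3] z:[59/2,65/2] -> miss, prune
      N16 x:[31,106/3] y:[95/3,103/3] z:[27,34] -> hit [95/3,34], descend [5, 7]
        N5 x:[34,106/3] y:[97/3,103/3] z:[27,57/2] -> miss, prune
        N7 x:[31,101/3] y:[95/3,101/3] z:[29,34] -> hit [95/3,101/3] leaf, test {P5@t=98/3, P7@t=95/3}
    N14 x:[30,115/3] y:[77/3,100/3] z:[31/2,25] -> miss, prune

Summary -> nodes [0, 3, 4, 8, 6, 16, 5, 7, 14]; box-tests=9; leaf-entries=1; first=P7

== RESULT ==
9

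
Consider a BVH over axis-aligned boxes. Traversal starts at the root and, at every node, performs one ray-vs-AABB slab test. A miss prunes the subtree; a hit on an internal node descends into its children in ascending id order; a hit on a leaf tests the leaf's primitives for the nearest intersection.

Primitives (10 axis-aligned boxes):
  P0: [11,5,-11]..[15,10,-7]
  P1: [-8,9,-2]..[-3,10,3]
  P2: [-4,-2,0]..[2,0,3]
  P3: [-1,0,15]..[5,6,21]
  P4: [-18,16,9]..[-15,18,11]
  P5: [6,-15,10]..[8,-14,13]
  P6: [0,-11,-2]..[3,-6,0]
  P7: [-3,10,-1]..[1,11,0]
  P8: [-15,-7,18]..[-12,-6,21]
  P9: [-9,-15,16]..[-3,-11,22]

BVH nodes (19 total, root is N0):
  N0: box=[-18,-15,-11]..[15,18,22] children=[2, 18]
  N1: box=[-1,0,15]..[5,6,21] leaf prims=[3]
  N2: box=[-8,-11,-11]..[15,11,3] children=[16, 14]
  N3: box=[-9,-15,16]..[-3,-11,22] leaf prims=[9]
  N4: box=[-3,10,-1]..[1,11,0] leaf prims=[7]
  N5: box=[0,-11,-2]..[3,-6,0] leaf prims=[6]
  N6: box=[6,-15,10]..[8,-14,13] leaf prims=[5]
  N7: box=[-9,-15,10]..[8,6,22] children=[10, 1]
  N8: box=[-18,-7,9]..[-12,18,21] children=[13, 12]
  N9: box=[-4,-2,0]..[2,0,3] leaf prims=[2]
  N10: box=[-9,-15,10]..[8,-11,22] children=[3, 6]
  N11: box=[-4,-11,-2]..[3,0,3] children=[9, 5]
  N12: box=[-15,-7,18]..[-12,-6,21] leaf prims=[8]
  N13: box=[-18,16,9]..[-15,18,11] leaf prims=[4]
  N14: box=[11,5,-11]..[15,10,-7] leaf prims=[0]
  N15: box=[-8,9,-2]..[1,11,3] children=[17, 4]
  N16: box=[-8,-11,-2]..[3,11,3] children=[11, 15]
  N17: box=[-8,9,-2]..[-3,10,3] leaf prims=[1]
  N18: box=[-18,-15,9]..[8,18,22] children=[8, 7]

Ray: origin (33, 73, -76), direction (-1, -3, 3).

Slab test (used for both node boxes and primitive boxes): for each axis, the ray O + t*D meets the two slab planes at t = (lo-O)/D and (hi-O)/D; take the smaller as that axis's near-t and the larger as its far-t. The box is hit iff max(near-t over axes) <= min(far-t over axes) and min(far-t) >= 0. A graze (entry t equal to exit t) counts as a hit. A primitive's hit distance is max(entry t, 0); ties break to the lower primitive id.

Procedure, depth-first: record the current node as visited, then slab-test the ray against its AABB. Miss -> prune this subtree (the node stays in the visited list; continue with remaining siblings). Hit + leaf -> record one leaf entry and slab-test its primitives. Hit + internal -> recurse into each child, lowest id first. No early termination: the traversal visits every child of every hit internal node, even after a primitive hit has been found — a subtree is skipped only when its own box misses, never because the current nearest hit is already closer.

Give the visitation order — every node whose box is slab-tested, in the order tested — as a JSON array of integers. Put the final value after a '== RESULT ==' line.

Walk:
N0 x:[18,51] y:[55/3,88/3] z:[65/3,98/3] -> hit [65/3,88/3], descend [2, 18]
  N2 x:[18,41] y:[62/3,28] z:[65/3,79/3] -> hit [65/3,79/3], descend [14, 16]
    N14 x:[18,22] y:[21,68/3] z:[65/3,23] -> hit [65/3,22] leaf, test {P0@t=65/3}
    N16 x:[30,41] y:[62/3,28] z:[74/3,79/3] -> miss, prune
  N18 x:[25,51] y:[55/3,88/3] z:[85/3,98/3] -> hit [85/3,88/3], descend [7, 8]
    N7 x:[25,42] y:[67/3,88/3] z:[86/3,98/3] -> hit [86/3,88/3], descend [1, 10]
      N1 x:[28,34] y:[67/3,73/3] z:[91/3,97/3] -> miss, prune
      N10 x:[25,42] y:[28,88/3] z:[86/3,98/3] -> hit [86/3,88/3], descend [3, 6]
        N3 x:[36,42] y:[28,88/3] z:[92/3,98/3] -> miss, prune
        N6 x:[25,27] y:[29,88/3] z:[86/3,89/3] -> miss, prune
    N8 x:[45,51] y:[55/3,80/3] z:[85/3,97/3] -> miss, prune

Visited [0, 2, 14, 16, 18, 7, 1, 10, 3, 6, 8]. Tests: 11 box, 1 leaf. Nearest: P0.

== RESULT ==
[0, 2, 14, 16, 18, 7, 1, 10, 3, 6, 8]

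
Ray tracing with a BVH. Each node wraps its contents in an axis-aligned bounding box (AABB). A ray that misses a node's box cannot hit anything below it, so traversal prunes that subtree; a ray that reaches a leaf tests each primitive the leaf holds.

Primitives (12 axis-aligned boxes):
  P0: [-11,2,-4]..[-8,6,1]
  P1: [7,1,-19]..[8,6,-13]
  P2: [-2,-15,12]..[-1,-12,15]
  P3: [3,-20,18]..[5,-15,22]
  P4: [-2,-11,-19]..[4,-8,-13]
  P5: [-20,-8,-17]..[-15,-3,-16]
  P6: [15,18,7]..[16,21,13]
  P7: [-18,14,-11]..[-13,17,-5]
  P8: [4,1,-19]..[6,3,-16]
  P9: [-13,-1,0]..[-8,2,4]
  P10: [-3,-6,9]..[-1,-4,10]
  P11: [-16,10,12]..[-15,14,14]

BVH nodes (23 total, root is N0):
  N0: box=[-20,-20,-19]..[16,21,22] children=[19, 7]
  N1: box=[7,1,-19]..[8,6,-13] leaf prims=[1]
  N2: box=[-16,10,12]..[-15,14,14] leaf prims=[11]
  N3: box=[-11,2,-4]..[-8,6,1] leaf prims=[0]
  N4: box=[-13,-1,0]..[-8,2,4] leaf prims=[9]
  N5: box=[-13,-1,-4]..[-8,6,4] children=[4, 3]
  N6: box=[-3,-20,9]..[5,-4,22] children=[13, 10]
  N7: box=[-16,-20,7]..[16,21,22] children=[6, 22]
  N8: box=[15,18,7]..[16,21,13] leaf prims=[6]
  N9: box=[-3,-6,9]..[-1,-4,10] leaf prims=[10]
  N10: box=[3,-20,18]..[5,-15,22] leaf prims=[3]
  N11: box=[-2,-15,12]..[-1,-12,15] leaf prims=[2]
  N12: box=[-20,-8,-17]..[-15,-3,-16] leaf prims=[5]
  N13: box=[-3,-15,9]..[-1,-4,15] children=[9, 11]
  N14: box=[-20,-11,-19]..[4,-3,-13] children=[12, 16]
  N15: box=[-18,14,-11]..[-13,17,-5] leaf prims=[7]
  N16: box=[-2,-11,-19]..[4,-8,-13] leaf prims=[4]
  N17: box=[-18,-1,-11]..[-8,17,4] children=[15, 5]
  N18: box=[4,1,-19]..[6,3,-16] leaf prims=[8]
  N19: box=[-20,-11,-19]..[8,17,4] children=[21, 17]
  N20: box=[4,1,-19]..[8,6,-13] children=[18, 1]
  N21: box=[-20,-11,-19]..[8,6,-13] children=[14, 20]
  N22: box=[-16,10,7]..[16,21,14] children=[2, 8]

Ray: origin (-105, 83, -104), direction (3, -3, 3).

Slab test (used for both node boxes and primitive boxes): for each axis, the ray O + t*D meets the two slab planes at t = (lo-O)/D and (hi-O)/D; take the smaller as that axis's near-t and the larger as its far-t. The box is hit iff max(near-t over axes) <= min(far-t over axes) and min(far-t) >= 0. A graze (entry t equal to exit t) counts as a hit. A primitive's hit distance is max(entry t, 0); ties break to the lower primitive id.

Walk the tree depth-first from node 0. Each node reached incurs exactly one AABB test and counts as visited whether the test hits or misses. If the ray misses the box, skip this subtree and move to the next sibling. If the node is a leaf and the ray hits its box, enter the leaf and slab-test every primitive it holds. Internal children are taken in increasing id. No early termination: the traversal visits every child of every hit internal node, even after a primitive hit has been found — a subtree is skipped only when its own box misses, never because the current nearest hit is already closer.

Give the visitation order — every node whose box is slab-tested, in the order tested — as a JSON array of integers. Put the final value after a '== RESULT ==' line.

Walk:
N0 x:[85/3,121/3] y:[62/3,103/3] z:[85/3,42] -> hit [85/3,103/3], descend [7, 19]
  N7 x:[89/3,121/3] y:[62/3,103/3] z:[37,42] -> miss, prune
  N19 x:[85/3,113/3] y:[22,94/3] z:[85/3,36] -> hit [85/3,94/3], descend [17, 21]
    N17 x:[29,97/3] y:[22,28] z:[31,36] -> miss, prune
    N21 x:[85/3,113/3] y:[77/3,94/3] z:[85/3,91/3] -> hit [85/3,91/3], descend [14, 20]
      N14 x:[85/3,109/3] y:[86/3,94/3] z:[85/3,91/3] -> hit [86/3,91/3], descend [12, 16]
        N12 x:[85/3,30] y:[86/3,91/3] z:[29,88/3] -> hit [29,88/3] leaf, test {P5@t=29}
        N16 x:[103/3,109/3] y:[91/3,94/3] z:[85/3,91/3] -> miss, prune
      N20 x:[109/3,113/3] y:[77/3,82/3] z:[85/3,91/3] -> miss, prune

order=[0, 7, 19, 17, 21, 14, 12, 16, 20]  |boxes|=9  |leaves|=1  hit=P5

== RESULT ==
[0, 7, 19, 17, 21, 14, 12, 16, 20]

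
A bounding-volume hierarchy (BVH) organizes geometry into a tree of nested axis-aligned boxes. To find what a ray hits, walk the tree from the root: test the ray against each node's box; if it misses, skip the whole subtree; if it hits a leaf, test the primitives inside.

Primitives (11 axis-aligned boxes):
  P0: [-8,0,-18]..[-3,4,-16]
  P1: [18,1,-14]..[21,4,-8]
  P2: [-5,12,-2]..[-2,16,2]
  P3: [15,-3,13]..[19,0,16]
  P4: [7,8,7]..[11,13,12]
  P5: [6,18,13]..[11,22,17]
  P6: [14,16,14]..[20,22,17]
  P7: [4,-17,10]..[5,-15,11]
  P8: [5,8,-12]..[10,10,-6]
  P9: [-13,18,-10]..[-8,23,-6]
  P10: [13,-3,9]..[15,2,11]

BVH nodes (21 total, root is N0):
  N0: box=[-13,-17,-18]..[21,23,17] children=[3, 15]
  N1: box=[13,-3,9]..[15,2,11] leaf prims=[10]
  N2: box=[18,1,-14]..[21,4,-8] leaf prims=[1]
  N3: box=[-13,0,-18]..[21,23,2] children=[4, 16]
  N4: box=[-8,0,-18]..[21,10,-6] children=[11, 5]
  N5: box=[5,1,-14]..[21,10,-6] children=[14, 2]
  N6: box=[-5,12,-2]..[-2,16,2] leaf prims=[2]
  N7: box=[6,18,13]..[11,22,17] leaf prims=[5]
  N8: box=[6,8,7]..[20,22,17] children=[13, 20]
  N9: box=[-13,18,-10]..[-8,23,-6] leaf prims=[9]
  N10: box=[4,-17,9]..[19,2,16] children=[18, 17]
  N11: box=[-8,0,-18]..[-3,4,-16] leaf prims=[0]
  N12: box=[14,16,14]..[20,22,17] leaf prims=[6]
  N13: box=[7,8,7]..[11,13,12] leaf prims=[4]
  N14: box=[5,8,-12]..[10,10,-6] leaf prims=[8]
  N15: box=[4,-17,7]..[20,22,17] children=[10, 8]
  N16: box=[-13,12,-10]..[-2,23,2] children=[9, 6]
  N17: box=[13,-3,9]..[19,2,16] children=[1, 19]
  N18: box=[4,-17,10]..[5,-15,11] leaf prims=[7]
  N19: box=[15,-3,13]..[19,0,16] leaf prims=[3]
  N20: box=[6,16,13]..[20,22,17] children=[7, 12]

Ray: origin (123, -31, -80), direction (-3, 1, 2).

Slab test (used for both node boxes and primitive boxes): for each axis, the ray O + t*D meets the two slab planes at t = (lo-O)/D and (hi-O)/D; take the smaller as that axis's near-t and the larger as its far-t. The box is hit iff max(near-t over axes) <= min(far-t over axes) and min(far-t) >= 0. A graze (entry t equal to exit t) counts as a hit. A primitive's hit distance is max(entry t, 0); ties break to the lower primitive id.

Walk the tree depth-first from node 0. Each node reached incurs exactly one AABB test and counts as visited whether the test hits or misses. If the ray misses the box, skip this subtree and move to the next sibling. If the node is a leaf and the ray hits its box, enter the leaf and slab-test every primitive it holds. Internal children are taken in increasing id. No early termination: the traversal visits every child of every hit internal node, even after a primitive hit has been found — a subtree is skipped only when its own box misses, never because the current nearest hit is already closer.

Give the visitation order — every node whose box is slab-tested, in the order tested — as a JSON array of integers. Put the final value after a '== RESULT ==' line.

Walk:
N0 x:[34,136/3] y:[14,54] z:[31,97/2] -> hit [34,136/3], descend [3, 15]
  N3 x:[34,136/3] y:[31,54] z:[31,41] -> hit [34,41], descend [4, 16]
    N4 x:[34,131/3] y:[31,41] z:[31,37] -> hit [34,37], descend [5, 11]
      N5 x:[34,118/3] y:[32,41] z:[33,37] -> hit [34,37], descend [2, 14]
        N2 x:[34,35] y:[32,35] z:[33,36] -> hit [34,35] leaf, test {P1@t=34}
        N14 x:[113/3,118/3] y:[39,41] z:[34,37] -> miss, prune
      N11 x:[42,131/3] y:[31,35] z:[31,32] -> miss, prune
    N16 x:[125/3,136/3] y:[43,54] z:[35,41] -> miss, prune
  N15 x:[103/3,119/3] y:[14,53] z:[87/2,97/2] -> miss, prune

Visited [0, 3, 4, 5, 2, 14, 11, 16, 15]. Tests: 9 box, 1 leaf. Nearest: P1.

== RESULT ==
[0, 3, 4, 5, 2, 14, 11, 16, 15]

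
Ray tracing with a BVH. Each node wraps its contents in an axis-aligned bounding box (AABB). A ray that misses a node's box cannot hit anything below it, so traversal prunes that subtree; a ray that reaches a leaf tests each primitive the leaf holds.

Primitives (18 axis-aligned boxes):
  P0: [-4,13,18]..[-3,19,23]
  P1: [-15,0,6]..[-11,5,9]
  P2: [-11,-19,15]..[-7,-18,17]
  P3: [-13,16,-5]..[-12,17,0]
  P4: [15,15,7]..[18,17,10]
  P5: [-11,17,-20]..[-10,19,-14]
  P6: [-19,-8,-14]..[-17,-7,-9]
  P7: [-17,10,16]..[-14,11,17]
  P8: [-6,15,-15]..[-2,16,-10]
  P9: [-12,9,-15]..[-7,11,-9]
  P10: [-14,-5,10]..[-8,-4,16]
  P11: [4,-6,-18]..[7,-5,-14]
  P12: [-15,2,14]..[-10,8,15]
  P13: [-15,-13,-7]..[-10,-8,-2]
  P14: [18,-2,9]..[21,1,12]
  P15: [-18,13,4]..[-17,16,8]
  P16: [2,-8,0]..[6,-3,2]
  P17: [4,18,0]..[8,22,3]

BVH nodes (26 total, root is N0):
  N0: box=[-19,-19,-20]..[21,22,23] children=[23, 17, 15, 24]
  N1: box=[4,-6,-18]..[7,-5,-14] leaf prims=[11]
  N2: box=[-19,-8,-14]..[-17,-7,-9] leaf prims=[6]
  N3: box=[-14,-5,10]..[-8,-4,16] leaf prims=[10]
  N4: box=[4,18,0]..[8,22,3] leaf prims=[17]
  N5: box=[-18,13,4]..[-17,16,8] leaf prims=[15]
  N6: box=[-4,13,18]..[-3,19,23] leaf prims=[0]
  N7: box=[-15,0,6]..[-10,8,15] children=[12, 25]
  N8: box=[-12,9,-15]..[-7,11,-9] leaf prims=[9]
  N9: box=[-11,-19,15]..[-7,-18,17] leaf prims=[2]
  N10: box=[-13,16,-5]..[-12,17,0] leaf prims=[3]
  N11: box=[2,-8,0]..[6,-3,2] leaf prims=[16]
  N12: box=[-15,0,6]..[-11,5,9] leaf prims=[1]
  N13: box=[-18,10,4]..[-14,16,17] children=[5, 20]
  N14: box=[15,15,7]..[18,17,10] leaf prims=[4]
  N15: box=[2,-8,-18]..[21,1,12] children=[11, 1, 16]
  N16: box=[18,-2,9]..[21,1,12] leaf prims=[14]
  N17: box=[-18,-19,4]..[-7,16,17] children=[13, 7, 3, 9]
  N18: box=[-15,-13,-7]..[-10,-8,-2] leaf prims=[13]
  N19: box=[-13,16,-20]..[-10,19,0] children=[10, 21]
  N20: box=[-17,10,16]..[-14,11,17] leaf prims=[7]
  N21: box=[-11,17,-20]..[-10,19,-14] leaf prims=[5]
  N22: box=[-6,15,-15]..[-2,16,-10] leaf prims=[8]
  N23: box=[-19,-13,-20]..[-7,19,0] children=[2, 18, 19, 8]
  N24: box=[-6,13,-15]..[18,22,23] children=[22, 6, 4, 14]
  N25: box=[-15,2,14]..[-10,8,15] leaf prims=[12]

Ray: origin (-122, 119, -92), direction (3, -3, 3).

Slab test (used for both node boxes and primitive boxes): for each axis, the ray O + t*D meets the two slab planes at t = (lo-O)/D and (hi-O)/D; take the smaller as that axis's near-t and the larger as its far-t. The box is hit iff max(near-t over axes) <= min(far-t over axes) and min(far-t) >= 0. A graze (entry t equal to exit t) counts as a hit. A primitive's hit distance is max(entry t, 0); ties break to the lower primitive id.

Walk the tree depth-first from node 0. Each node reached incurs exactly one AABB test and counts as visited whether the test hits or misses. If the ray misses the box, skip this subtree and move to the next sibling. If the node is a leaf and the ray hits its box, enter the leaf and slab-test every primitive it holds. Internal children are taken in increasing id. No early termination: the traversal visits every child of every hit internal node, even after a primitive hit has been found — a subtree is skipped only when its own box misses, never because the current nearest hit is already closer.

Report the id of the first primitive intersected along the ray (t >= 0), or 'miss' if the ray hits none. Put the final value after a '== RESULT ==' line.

Traverse from the root:
N0 x:[103/3,143/3] y:[97/3,46] z:[24,115/3] -> hit [103/3,115/3], descend [15, 17, 23, 24]
  N15 x:[124/3,143/3] y:[118/3,127/3] z:[74/3,104/3] -> miss, prune
  N17 x:[104/3,115/3] y:[103/3,46] z:[32,109/3] -> hit [104/3,109/3], descend [3, 7, 9, 13]
    N3 x:[36,38] y:[41,124/3] z:[34,36] -> miss, prune
    N7 x:[107/3,112/3] y:[37,119/3] z:[98/3,107/3] -> miss, prune
    N9 x:[37,115/3] y:[137/3,46] z:[107/3,109/3] -> miss, prune
    N13 x:[104/3,36] y:[103/3,109/3] z:[32,109/3] -> hit [104/3,36], descend [5, 20]
      N5 x:[104/3,35] y:[103/3,106/3] z:[32,100/3] -> miss, prune
      N20 x:[35,36] y:[36,109/3] z:[36,109/3] -> hit [36,36] leaf, test {P7@t=36}
  N23 x:[103/3,115/3] y:[100/3,44] z:[24,92/3] -> miss, prune
  N24 x:[116/3,140/3] y:[97/3,106/3] z:[77/3,115/3] -> miss, prune

order=[0, 15, 17, 3, 7, 9, 13, 5, 20, 23, 24]  |boxes|=11  |leaves|=1  hit=P7

== RESULT ==
7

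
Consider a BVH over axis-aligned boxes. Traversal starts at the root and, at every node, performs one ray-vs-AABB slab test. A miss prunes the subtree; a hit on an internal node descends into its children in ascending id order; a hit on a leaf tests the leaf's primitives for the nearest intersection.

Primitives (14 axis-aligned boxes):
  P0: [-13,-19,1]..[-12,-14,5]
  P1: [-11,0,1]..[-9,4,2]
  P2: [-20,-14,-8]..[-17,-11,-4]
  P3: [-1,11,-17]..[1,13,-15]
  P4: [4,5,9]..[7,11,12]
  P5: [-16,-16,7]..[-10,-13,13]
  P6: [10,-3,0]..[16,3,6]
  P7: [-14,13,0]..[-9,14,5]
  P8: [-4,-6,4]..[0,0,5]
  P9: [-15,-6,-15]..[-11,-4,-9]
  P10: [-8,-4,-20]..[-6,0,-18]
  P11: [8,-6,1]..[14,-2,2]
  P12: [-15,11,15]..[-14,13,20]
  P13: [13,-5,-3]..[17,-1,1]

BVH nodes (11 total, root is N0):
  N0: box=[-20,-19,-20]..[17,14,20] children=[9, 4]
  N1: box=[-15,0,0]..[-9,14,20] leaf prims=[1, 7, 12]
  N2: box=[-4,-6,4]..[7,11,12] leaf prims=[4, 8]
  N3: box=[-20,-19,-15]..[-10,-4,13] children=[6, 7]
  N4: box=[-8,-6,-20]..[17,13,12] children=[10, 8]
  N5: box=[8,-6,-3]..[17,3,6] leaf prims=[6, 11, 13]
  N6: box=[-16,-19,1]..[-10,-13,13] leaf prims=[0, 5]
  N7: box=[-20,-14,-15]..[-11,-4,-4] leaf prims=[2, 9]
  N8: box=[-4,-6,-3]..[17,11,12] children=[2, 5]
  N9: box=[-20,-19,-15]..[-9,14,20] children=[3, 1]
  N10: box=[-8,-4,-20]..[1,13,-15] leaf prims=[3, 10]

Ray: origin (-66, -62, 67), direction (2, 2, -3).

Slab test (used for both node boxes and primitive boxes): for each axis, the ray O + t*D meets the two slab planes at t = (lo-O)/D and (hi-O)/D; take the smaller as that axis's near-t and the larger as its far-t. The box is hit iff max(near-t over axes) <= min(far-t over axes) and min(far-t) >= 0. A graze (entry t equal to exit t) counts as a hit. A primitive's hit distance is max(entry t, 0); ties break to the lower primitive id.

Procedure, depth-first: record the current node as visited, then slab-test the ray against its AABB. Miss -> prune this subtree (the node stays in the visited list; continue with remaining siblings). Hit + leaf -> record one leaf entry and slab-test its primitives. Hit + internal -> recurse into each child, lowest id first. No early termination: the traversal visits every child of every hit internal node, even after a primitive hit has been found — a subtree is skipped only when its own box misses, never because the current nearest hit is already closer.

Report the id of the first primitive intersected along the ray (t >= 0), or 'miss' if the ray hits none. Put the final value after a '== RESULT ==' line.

Trace the traversal:
N0 x:[23,83/2] y:[43/2,38] z:[47/3,29] -> hit [23,29], descend [4, 9]
  N4 x:[29,83/2] y:[28,75/2] z:[55/3,29] -> hit [29,29], descend [8, 10]
    N8 x:[31,83/2] y:[28,73/2] z:[55/3,70/3] -> miss, prune
    N10 x:[29,67/2] y:[29,75/2] z:[82/3,29] -> hit [29,29] leaf, test {P3(miss), P10@t=29}
  N9 x:[23,57/2] y:[43/2,38] z:[47/3,82/3] -> hit [23,82/3], descend [1, 3]
    N1 x:[51/2,57/2] y:[31,38] z:[47/3,67/3] -> miss, prune
    N3 x:[23,28] y:[43/2,29] z:[18,82/3] -> hit [23,82/3], descend [6, 7]
      N6 x:[25,28] y:[43/2,49/2] z:[18,22] -> miss, prune
      N7 x:[23,55/2] y:[24,29] z:[71/3,82/3] -> hit [24,82/3] leaf, test {P2@t=24, P9(miss)}

9 AABB tests over nodes [0, 4, 8, 10, 9, 1, 3, 6, 7]; 2 leaves entered; closest P2.

== RESULT ==
2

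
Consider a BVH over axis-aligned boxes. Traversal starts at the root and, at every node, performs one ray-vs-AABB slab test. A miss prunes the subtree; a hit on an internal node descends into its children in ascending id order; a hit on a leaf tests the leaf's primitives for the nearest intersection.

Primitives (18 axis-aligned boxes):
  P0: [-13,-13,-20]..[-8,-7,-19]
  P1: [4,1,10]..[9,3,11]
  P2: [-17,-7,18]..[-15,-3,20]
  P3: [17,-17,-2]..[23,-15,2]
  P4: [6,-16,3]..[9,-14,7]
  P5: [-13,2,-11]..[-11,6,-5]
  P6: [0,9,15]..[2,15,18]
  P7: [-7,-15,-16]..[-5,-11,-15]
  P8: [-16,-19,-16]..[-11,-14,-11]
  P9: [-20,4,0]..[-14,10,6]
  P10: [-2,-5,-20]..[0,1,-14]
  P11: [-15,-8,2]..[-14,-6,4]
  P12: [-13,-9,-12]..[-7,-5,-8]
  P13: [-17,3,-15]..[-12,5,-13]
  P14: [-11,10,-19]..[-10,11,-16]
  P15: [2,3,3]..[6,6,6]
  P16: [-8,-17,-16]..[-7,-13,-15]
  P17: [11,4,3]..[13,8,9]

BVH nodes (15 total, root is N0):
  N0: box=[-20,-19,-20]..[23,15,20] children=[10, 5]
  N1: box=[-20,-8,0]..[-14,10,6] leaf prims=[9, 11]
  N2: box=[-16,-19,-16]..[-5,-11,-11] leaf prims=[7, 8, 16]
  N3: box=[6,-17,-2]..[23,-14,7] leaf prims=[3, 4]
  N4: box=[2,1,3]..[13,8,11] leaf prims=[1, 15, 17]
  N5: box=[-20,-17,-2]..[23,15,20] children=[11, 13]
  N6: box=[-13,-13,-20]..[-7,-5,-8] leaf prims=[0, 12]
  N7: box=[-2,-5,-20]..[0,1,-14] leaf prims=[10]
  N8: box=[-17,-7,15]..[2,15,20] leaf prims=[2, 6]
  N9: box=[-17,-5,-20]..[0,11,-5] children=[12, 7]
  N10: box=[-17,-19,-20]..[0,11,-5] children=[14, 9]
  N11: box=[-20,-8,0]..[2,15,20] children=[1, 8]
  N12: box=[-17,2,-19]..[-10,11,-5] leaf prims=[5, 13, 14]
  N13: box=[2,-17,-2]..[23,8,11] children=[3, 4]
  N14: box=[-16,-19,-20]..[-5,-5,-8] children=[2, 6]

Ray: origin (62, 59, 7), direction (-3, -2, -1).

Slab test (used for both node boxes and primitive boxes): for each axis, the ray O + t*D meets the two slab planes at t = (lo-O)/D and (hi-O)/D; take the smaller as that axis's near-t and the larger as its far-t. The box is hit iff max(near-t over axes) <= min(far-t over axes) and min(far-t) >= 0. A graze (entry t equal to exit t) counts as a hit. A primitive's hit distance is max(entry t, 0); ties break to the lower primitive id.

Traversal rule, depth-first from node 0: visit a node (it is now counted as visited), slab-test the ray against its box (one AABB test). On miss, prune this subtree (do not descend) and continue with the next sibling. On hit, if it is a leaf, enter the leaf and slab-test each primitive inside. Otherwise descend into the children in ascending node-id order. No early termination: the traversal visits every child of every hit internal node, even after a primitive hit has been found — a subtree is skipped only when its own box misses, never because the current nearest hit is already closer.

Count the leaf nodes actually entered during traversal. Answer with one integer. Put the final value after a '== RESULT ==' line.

Traverse from the root:
N0 x:[13,82/3] y:[22,39] z:[-13,27] -> hit [22,27], descend [5, 10]
  N5 x:[13,82/3] y:[22,38] z:[-13,9] -> miss, prune
  N10 x:[62/3,79/3] y:[24,39] z:[12,27] -> hit [24,79/3], descend [9, 14]
    N9 x:[62/3,79/3] y:[24,32] z:[12,27] -> hit [24,79/3], descend [7, 12]
      N7 x:[62/3,64/3] y:[29,32] z:[21,27] -> miss, prune
      N12 x:[24,79/3] y:[24,57/2] z:[12,26] -> hit [24,26] leaf, test {P5(miss), P13(miss), P14@t=24}
    N14 x:[67/3,26] y:[32,39] z:[15,27] -> miss, prune

order=[0, 5, 10, 9, 7, 12, 14]  |boxes|=7  |leaves|=1  hit=P14

== RESULT ==
1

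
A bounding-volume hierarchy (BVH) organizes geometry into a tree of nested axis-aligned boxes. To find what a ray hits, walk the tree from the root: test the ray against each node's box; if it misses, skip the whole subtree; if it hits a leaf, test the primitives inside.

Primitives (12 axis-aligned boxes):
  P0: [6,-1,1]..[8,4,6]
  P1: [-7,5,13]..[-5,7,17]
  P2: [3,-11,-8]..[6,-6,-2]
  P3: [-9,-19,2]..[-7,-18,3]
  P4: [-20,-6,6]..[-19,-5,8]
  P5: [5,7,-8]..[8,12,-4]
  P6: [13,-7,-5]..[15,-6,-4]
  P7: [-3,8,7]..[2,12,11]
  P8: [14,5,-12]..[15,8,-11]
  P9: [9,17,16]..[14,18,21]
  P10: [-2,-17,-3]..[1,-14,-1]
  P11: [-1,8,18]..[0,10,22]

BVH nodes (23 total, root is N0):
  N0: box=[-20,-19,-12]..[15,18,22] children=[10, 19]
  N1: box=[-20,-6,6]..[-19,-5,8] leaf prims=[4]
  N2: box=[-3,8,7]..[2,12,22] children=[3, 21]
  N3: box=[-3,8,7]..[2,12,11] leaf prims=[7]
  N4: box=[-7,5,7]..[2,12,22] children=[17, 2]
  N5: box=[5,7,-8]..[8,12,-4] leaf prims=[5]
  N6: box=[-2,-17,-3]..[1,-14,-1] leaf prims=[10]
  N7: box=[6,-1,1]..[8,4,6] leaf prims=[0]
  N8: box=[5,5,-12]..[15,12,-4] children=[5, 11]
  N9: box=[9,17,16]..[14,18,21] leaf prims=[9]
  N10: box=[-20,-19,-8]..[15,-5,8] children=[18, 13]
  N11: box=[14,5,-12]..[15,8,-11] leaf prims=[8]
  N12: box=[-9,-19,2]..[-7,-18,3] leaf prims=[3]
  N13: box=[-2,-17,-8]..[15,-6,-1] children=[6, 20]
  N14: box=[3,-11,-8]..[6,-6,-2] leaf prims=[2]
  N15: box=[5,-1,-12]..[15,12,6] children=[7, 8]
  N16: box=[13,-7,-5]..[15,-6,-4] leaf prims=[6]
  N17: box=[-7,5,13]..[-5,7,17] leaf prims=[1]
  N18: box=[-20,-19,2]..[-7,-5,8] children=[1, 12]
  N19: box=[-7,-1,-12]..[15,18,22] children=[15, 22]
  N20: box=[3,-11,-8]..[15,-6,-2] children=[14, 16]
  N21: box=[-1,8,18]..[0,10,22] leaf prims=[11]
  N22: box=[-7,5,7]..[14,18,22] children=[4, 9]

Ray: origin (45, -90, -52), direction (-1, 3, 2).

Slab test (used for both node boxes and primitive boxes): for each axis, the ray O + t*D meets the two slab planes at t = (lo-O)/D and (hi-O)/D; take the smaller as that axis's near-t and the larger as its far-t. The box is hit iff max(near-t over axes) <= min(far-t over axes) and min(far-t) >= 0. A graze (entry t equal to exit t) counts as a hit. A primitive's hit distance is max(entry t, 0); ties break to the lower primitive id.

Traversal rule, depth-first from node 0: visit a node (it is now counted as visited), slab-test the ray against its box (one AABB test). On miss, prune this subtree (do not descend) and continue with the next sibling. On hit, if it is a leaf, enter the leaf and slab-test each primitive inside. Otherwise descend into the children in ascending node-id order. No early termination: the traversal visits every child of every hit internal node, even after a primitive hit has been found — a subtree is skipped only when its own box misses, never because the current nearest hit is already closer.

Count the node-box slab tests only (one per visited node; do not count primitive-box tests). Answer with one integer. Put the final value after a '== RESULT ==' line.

Traverse from the root:
N0 x:[30,65] y:[71/3,36] z:[20,37] -> hit [30,36], descend [10, 19]
  N10 x:[30,65] y:[71/3,85/3] z:[22,30] -> miss, prune
  N19 x:[30,52] y:[89/3,36] z:[20,37] -> hit [30,36], descend [15, 22]
    N15 x:[30,40] y:[89/3,34] z:[20,29] -> miss, prune
    N22 x:[31,52] y:[95/3,36] z:[59/2,37] -> hit [95/3,36], descend [4, 9]
      N4 x:[43,52] y:[95/3,34] z:[59/2,37] -> miss, prune
      N9 x:[31,36] y:[107/3,36] z:[34,73/2] -> hit [107/3,36] leaf, test {P9@t=107/3}

7 AABB tests over nodes [0, 10, 19, 15, 22, 4, 9]; 1 leaf entered; closest P9.

== RESULT ==
7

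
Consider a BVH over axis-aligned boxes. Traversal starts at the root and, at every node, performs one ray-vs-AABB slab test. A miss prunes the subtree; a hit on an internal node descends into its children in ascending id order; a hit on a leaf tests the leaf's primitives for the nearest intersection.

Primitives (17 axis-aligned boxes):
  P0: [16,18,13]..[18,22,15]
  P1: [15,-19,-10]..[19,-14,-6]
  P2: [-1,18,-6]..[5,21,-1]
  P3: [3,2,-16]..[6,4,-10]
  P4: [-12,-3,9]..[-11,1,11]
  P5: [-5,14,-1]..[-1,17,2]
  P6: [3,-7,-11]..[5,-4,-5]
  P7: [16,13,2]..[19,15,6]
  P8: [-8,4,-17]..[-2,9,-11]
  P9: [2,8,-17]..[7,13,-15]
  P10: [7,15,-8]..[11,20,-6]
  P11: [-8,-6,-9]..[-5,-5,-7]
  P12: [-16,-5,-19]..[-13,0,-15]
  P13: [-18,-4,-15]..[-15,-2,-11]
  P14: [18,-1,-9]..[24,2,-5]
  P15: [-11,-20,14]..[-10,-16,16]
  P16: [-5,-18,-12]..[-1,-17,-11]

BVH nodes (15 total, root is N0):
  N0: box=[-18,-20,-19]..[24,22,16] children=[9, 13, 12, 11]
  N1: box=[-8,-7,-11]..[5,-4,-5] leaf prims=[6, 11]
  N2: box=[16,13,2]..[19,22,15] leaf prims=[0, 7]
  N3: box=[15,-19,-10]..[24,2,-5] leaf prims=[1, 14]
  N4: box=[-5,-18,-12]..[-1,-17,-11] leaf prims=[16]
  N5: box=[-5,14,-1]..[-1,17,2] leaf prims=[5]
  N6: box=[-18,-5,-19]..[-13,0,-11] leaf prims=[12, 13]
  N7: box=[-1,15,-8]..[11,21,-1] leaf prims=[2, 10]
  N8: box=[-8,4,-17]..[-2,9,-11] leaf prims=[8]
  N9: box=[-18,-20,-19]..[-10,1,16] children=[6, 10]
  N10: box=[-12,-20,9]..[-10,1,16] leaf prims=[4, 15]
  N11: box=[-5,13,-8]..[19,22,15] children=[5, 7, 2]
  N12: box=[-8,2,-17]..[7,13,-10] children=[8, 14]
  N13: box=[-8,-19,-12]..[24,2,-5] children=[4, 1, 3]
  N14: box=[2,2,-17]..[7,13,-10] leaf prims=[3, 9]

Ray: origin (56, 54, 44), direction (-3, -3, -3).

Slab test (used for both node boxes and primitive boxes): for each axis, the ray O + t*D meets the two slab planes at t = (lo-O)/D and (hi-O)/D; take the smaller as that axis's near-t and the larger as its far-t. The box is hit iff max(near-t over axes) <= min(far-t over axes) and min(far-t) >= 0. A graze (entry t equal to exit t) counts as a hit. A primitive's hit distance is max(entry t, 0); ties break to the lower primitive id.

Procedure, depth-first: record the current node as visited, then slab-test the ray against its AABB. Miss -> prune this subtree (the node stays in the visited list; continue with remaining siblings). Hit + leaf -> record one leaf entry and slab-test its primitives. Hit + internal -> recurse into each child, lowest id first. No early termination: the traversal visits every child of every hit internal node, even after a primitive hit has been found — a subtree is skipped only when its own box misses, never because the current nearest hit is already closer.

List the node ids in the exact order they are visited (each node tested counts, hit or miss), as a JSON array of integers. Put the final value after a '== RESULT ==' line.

Walk:
N0 x:[32/3,74/3] y:[32/3,74/3] z:[28/3,21] -> hit [32/3,21], descend [9, 11, 12, 13]
  N9 x:[22,74/3] y:[53/3,74/3] z:[28/3,21] -> miss, prune
  N11 x:[37/3,61/3] y:[32/3,41/3] z:[29/3,52/3] -> hit [37/3,41/3], descend [2, 5, 7]
    N2 x:[37/3,40/3] y:[32/3,41/3] z:[29/3,14] -> hit [37/3,40/3] leaf, test {P0(miss), P7@t=13}
    N5 x:[19,61/3] y:[37/3,40/3] z:[14,15] -> miss, prune
    N7 x:[15,19] y:[11,13] z:[15,52/3] -> miss, prune
  N12 x:[49/3,64/3] y:[41/3,52/3] z:[18,61/3] -> miss, prune
  N13 x:[32/3,64/3] y:[52/3,73/3] z:[49/3,56/3] -> hit [52/3,56/3], descend [1, 3, 4]
    N1 x:[17,64/3] y:[58/3,61/3] z:[49/3,55/3] -> miss, prune
    N3 x:[32/3,41/3] y:[52/3,73/3] z:[49/3,18] -> miss, prune
    N4 x:[19,61/3] y:[71/3,24] z:[55/3,56/3] -> miss, prune

Summary -> nodes [0, 9, 11, 2, 5, 7, 12, 13, 1, 3, 4]; box-tests=11; leaf-entries=1; first=P7

== RESULT ==
[0, 9, 11, 2, 5, 7, 12, 13, 1, 3, 4]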